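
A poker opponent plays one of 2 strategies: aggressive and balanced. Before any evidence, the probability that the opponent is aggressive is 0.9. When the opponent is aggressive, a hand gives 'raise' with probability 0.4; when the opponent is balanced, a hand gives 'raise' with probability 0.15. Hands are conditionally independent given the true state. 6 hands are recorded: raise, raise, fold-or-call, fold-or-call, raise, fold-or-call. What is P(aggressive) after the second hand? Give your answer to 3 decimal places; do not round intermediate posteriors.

0.985

After 'raise': P(aggressive) = 0.4·0.9000 / (0.4·0.9000 + 0.15·0.1000) ≈ 0.9600
After 'raise': P(aggressive) = 0.4·0.9600 / (0.4·0.9600 + 0.15·0.0400) ≈ 0.9846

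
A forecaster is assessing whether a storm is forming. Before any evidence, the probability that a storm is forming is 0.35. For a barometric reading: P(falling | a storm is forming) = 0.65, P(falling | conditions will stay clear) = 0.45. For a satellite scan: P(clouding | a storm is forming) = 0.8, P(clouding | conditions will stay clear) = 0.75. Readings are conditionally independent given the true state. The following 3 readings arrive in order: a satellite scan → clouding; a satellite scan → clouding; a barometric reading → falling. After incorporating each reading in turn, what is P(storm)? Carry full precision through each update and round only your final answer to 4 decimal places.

0.4695

Apply Bayes' rule sequentially, carrying P(storm) forward.
After a satellite scan='clouding': P(storm) = 0.8·0.3500 / (0.8·0.3500 + 0.75·0.6500) ≈ 0.3648
After a satellite scan='clouding': P(storm) = 0.8·0.3648 / (0.8·0.3648 + 0.75·0.6352) ≈ 0.3799
After a barometric reading='falling': P(storm) = 0.65·0.3799 / (0.65·0.3799 + 0.45·0.6201) ≈ 0.4695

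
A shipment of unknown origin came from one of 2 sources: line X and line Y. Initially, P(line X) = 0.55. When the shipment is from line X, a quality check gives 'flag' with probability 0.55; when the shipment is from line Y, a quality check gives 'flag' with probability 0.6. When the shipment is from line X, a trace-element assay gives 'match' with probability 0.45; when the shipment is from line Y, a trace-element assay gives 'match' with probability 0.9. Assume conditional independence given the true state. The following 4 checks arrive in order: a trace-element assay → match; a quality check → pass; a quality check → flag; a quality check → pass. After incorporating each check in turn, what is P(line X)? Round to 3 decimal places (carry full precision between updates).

Each posterior becomes the prior for the next update.
After a trace-element assay='match': P(line X) = 0.45·0.5500 / (0.45·0.5500 + 0.9·0.4500) ≈ 0.3793
After a quality check='pass': P(line X) = 0.45·0.3793 / (0.45·0.3793 + 0.4·0.6207) ≈ 0.4074
After a quality check='flag': P(line X) = 0.55·0.4074 / (0.55·0.4074 + 0.6·0.5926) ≈ 0.3866
After a quality check='pass': P(line X) = 0.45·0.3866 / (0.45·0.3866 + 0.4·0.6134) ≈ 0.4149

0.415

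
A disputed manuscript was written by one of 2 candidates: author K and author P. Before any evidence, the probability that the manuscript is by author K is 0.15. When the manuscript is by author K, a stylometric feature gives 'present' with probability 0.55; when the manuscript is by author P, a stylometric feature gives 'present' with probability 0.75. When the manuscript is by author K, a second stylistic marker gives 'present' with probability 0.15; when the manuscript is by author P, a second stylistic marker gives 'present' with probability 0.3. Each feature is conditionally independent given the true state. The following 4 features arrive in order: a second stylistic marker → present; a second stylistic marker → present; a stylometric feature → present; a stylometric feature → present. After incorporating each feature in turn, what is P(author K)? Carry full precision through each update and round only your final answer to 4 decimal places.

After a second stylistic marker='present': P(author K) = 0.15·0.1500 / (0.15·0.1500 + 0.3·0.8500) ≈ 0.0811
After a second stylistic marker='present': P(author K) = 0.15·0.0811 / (0.15·0.0811 + 0.3·0.9189) ≈ 0.0423
After a stylometric feature='present': P(author K) = 0.55·0.0423 / (0.55·0.0423 + 0.75·0.9577) ≈ 0.0313
After a stylometric feature='present': P(author K) = 0.55·0.0313 / (0.55·0.0313 + 0.75·0.9687) ≈ 0.0232

0.0232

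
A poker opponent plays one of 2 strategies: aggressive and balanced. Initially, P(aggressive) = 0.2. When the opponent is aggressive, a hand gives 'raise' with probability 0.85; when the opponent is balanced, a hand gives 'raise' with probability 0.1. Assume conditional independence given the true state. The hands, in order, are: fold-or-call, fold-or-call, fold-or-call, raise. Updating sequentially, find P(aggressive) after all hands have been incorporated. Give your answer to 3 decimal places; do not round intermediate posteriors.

0.010

After 'fold-or-call': P(aggressive) = 0.15·0.2000 / (0.15·0.2000 + 0.9·0.8000) ≈ 0.0400
After 'fold-or-call': P(aggressive) = 0.15·0.0400 / (0.15·0.0400 + 0.9·0.9600) ≈ 0.0069
After 'fold-or-call': P(aggressive) = 0.15·0.0069 / (0.15·0.0069 + 0.9·0.9931) ≈ 0.0012
After 'raise': P(aggressive) = 0.85·0.0012 / (0.85·0.0012 + 0.1·0.9988) ≈ 0.0097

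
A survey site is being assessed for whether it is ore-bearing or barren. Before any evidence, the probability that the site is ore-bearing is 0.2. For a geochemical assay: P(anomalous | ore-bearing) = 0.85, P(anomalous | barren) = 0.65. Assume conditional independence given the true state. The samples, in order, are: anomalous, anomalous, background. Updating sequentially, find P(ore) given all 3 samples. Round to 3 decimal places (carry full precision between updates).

0.155

After 'anomalous': P(ore) = 0.85·0.2000 / (0.85·0.2000 + 0.65·0.8000) ≈ 0.2464
After 'anomalous': P(ore) = 0.85·0.2464 / (0.85·0.2464 + 0.65·0.7536) ≈ 0.2995
After 'background': P(ore) = 0.15·0.2995 / (0.15·0.2995 + 0.35·0.7005) ≈ 0.1548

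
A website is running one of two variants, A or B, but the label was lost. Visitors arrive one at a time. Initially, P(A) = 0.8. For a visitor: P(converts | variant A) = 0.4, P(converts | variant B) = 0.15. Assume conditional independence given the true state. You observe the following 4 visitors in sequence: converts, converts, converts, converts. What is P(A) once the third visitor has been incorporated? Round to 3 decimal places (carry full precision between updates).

After 'converts': P(A) = 0.4·0.8000 / (0.4·0.8000 + 0.15·0.2000) ≈ 0.9143
After 'converts': P(A) = 0.4·0.9143 / (0.4·0.9143 + 0.15·0.0857) ≈ 0.9660
After 'converts': P(A) = 0.4·0.9660 / (0.4·0.9660 + 0.15·0.0340) ≈ 0.9870

0.987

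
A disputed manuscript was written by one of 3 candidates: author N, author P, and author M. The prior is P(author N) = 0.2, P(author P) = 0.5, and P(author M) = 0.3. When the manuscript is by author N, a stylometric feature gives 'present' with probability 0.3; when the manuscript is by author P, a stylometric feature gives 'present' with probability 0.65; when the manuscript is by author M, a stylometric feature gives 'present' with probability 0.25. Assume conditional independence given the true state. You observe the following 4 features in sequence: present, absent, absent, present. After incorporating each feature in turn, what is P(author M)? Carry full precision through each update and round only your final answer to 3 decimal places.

0.233

After 'present': normaliser = 0.3·0.2000 + 0.65·0.5000 + 0.25·0.3000; P(author N) ≈ 0.1304, P(author P) ≈ 0.7065, P(author M) ≈ 0.1630
After 'absent': normaliser = 0.7·0.1304 + 0.35·0.7065 + 0.75·0.1630; P(author N) ≈ 0.1981, P(author P) ≈ 0.5366, P(author M) ≈ 0.2653
After 'absent': normaliser = 0.7·0.1981 + 0.35·0.5366 + 0.75·0.2653; P(author N) ≈ 0.2639, P(author P) ≈ 0.3574, P(author M) ≈ 0.3787
After 'present': normaliser = 0.3·0.2639 + 0.65·0.3574 + 0.25·0.3787; P(author N) ≈ 0.1949, P(author P) ≈ 0.5720, P(author M) ≈ 0.2331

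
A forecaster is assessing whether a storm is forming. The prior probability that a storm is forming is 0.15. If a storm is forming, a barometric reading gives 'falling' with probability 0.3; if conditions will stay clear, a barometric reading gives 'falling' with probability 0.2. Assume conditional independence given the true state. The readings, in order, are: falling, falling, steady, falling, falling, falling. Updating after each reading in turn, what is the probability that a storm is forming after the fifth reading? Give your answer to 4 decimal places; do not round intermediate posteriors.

0.4387

After 'falling': P(storm) = 0.3·0.1500 / (0.3·0.1500 + 0.2·0.8500) ≈ 0.2093
After 'falling': P(storm) = 0.3·0.2093 / (0.3·0.2093 + 0.2·0.7907) ≈ 0.2842
After 'steady': P(storm) = 0.7·0.2842 / (0.7·0.2842 + 0.8·0.7158) ≈ 0.2578
After 'falling': P(storm) = 0.3·0.2578 / (0.3·0.2578 + 0.2·0.7422) ≈ 0.3426
After 'falling': P(storm) = 0.3·0.3426 / (0.3·0.3426 + 0.2·0.6574) ≈ 0.4387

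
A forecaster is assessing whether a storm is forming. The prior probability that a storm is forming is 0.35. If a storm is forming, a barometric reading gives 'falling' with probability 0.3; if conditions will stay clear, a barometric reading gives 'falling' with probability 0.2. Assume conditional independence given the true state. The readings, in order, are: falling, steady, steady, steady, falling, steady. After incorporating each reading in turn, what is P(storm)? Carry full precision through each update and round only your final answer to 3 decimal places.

Apply Bayes' rule sequentially, carrying P(storm) forward.
After 'falling': P(storm) = 0.3·0.3500 / (0.3·0.3500 + 0.2·0.6500) ≈ 0.4468
After 'steady': P(storm) = 0.7·0.4468 / (0.7·0.4468 + 0.8·0.5532) ≈ 0.4141
After 'steady': P(storm) = 0.7·0.4141 / (0.7·0.4141 + 0.8·0.5859) ≈ 0.3821
After 'steady': P(storm) = 0.7·0.3821 / (0.7·0.3821 + 0.8·0.6179) ≈ 0.3511
After 'falling': P(storm) = 0.3·0.3511 / (0.3·0.3511 + 0.2·0.6489) ≈ 0.4480
After 'steady': P(storm) = 0.7·0.4480 / (0.7·0.4480 + 0.8·0.5520) ≈ 0.4153

0.415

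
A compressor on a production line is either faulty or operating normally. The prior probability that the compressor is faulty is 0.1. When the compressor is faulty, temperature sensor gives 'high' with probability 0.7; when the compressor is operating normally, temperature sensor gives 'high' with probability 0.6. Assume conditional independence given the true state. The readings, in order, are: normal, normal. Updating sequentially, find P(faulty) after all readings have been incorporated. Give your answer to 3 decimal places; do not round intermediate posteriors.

Each posterior becomes the prior for the next update.
After 'normal': P(faulty) = 0.3·0.1000 / (0.3·0.1000 + 0.4·0.9000) ≈ 0.0769
After 'normal': P(faulty) = 0.3·0.0769 / (0.3·0.0769 + 0.4·0.9231) ≈ 0.0588

0.059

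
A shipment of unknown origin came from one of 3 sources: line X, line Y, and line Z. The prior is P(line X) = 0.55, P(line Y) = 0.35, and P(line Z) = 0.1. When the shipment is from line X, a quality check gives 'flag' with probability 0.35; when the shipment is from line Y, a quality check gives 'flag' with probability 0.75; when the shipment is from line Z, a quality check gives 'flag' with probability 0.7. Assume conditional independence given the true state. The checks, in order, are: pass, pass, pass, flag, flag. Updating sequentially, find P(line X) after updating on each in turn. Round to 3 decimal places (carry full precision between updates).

After 'pass': normaliser = 0.65·0.5500 + 0.25·0.3500 + 0.3·0.1000; P(line X) ≈ 0.7526, P(line Y) ≈ 0.1842, P(line Z) ≈ 0.0632
After 'pass': normaliser = 0.65·0.7526 + 0.25·0.1842 + 0.3·0.0632; P(line X) ≈ 0.8827, P(line Y) ≈ 0.0831, P(line Z) ≈ 0.0342
After 'pass': normaliser = 0.65·0.8827 + 0.25·0.0831 + 0.3·0.0342; P(line X) ≈ 0.9487, P(line Y) ≈ 0.0343, P(line Z) ≈ 0.0170
After 'flag': normaliser = 0.35·0.9487 + 0.75·0.0343 + 0.7·0.0170; P(line X) ≈ 0.8982, P(line Y) ≈ 0.0697, P(line Z) ≈ 0.0321
After 'flag': normaliser = 0.35·0.8982 + 0.75·0.0697 + 0.7·0.0321; P(line X) ≈ 0.8079, P(line Y) ≈ 0.1343, P(line Z) ≈ 0.0578

0.808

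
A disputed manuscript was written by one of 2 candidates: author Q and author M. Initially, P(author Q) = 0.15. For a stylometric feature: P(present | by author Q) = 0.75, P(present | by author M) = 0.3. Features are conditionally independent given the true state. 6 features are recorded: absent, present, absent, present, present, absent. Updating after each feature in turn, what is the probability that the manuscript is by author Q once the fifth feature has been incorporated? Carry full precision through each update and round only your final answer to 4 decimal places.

After 'absent': P(author Q) = 0.25·0.1500 / (0.25·0.1500 + 0.7·0.8500) ≈ 0.0593
After 'present': P(author Q) = 0.75·0.0593 / (0.75·0.0593 + 0.3·0.9407) ≈ 0.1361
After 'absent': P(author Q) = 0.25·0.1361 / (0.25·0.1361 + 0.7·0.8639) ≈ 0.0533
After 'present': P(author Q) = 0.75·0.0533 / (0.75·0.0533 + 0.3·0.9467) ≈ 0.1233
After 'present': P(author Q) = 0.75·0.1233 / (0.75·0.1233 + 0.3·0.8767) ≈ 0.2602

0.2602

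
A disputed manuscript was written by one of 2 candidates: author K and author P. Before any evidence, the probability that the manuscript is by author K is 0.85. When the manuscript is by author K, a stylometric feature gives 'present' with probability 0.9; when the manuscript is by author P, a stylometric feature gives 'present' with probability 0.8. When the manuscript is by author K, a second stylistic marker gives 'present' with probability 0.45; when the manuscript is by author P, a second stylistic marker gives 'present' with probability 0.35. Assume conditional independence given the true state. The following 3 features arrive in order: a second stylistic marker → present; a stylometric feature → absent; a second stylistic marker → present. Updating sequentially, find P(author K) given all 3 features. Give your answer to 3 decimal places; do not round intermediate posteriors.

0.824

After a second stylistic marker='present': P(author K) = 0.45·0.8500 / (0.45·0.8500 + 0.35·0.1500) ≈ 0.8793
After a stylometric feature='absent': P(author K) = 0.1·0.8793 / (0.1·0.8793 + 0.2·0.1207) ≈ 0.7846
After a second stylistic marker='present': P(author K) = 0.45·0.7846 / (0.45·0.7846 + 0.35·0.2154) ≈ 0.8241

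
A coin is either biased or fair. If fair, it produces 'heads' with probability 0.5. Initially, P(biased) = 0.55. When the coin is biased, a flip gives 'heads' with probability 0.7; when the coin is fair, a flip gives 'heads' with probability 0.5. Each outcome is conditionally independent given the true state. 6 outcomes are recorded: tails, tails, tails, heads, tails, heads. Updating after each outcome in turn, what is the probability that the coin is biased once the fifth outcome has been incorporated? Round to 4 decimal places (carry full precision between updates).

After 'tails': P(biased) = 0.3·0.5500 / (0.3·0.5500 + 0.5·0.4500) ≈ 0.4231
After 'tails': P(biased) = 0.3·0.4231 / (0.3·0.4231 + 0.5·0.5769) ≈ 0.3056
After 'tails': P(biased) = 0.3·0.3056 / (0.3·0.3056 + 0.5·0.6944) ≈ 0.2089
After 'heads': P(biased) = 0.7·0.2089 / (0.7·0.2089 + 0.5·0.7911) ≈ 0.2699
After 'tails': P(biased) = 0.3·0.2699 / (0.3·0.2699 + 0.5·0.7301) ≈ 0.1815

0.1815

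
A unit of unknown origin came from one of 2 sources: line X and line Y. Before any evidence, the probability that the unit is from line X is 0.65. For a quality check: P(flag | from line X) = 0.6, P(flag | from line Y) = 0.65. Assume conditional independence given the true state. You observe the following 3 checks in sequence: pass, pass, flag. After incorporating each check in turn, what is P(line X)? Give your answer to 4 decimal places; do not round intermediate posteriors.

After 'pass': P(line X) = 0.4·0.6500 / (0.4·0.6500 + 0.35·0.3500) ≈ 0.6797
After 'pass': P(line X) = 0.4·0.6797 / (0.4·0.6797 + 0.35·0.3203) ≈ 0.7081
After 'flag': P(line X) = 0.6·0.7081 / (0.6·0.7081 + 0.65·0.2919) ≈ 0.6913

0.6913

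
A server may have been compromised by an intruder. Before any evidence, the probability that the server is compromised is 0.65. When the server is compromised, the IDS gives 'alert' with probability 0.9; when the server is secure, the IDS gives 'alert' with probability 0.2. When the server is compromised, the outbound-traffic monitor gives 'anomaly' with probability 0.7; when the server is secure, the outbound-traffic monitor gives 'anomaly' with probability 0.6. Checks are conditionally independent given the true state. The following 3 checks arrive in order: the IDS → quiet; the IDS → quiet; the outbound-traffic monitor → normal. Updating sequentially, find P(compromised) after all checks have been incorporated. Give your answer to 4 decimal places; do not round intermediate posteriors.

After the IDS='quiet': P(compromised) = 0.1·0.6500 / (0.1·0.6500 + 0.8·0.3500) ≈ 0.1884
After the IDS='quiet': P(compromised) = 0.1·0.1884 / (0.1·0.1884 + 0.8·0.8116) ≈ 0.0282
After the outbound-traffic monitor='normal': P(compromised) = 0.3·0.0282 / (0.3·0.0282 + 0.4·0.9718) ≈ 0.0213

0.0213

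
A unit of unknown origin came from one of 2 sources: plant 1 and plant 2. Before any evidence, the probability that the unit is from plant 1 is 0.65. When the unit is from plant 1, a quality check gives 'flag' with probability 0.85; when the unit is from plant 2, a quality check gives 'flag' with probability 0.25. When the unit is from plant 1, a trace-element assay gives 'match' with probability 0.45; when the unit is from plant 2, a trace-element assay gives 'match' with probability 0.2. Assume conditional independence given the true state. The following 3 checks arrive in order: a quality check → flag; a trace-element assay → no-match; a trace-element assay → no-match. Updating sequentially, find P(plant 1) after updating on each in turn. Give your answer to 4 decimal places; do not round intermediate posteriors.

0.7490

After a quality check='flag': P(plant 1) = 0.85·0.6500 / (0.85·0.6500 + 0.25·0.3500) ≈ 0.8633
After a trace-element assay='no-match': P(plant 1) = 0.55·0.8633 / (0.55·0.8633 + 0.8·0.1367) ≈ 0.8128
After a trace-element assay='no-match': P(plant 1) = 0.55·0.8128 / (0.55·0.8128 + 0.8·0.1872) ≈ 0.7490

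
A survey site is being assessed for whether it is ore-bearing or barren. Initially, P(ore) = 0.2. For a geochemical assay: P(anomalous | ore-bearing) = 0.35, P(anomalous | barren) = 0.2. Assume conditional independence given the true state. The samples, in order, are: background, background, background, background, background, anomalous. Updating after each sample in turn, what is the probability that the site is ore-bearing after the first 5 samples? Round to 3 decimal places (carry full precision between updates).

0.081

After 'background': P(ore) = 0.65·0.2000 / (0.65·0.2000 + 0.8·0.8000) ≈ 0.1688
After 'background': P(ore) = 0.65·0.1688 / (0.65·0.1688 + 0.8·0.8312) ≈ 0.1417
After 'background': P(ore) = 0.65·0.1417 / (0.65·0.1417 + 0.8·0.8583) ≈ 0.1182
After 'background': P(ore) = 0.65·0.1182 / (0.65·0.1182 + 0.8·0.8818) ≈ 0.0982
After 'background': P(ore) = 0.65·0.0982 / (0.65·0.0982 + 0.8·0.9018) ≈ 0.0813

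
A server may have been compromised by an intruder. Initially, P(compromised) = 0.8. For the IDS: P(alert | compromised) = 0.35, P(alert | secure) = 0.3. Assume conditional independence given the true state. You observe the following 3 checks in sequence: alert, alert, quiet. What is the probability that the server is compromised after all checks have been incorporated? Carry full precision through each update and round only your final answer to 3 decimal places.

0.835

Each posterior becomes the prior for the next update.
After 'alert': P(compromised) = 0.35·0.8000 / (0.35·0.8000 + 0.3·0.2000) ≈ 0.8235
After 'alert': P(compromised) = 0.35·0.8235 / (0.35·0.8235 + 0.3·0.1765) ≈ 0.8448
After 'quiet': P(compromised) = 0.65·0.8448 / (0.65·0.8448 + 0.7·0.1552) ≈ 0.8349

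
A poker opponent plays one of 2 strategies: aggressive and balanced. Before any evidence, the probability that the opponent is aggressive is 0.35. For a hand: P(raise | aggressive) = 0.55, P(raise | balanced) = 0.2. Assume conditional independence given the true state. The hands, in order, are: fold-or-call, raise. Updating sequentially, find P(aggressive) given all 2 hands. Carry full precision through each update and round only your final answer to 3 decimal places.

After 'fold-or-call': P(aggressive) = 0.45·0.3500 / (0.45·0.3500 + 0.8·0.6500) ≈ 0.2325
After 'raise': P(aggressive) = 0.55·0.2325 / (0.55·0.2325 + 0.2·0.7675) ≈ 0.4544

0.454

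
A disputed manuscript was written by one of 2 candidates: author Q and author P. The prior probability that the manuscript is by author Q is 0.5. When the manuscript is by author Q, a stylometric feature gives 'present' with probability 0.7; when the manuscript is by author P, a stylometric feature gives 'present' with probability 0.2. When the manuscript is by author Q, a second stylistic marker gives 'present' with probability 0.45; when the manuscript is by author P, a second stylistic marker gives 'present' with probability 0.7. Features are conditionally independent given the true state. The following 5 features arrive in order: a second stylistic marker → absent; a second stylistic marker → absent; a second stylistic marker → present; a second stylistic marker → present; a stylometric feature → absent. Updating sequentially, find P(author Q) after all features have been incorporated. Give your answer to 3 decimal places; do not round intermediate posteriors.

0.342

After a second stylistic marker='absent': P(author Q) = 0.55·0.5000 / (0.55·0.5000 + 0.3·0.5000) ≈ 0.6471
After a second stylistic marker='absent': P(author Q) = 0.55·0.6471 / (0.55·0.6471 + 0.3·0.3529) ≈ 0.7707
After a second stylistic marker='present': P(author Q) = 0.45·0.7707 / (0.45·0.7707 + 0.7·0.2293) ≈ 0.6836
After a second stylistic marker='present': P(author Q) = 0.45·0.6836 / (0.45·0.6836 + 0.7·0.3164) ≈ 0.5814
After a stylometric feature='absent': P(author Q) = 0.3·0.5814 / (0.3·0.5814 + 0.8·0.4186) ≈ 0.3425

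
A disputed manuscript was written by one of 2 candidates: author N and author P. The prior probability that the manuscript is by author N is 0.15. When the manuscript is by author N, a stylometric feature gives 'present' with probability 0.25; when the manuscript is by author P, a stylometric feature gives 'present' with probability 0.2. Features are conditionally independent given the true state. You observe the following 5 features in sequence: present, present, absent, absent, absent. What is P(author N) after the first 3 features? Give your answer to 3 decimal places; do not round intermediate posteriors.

After 'present': P(author N) = 0.25·0.1500 / (0.25·0.1500 + 0.2·0.8500) ≈ 0.1807
After 'present': P(author N) = 0.25·0.1807 / (0.25·0.1807 + 0.2·0.8193) ≈ 0.2161
After 'absent': P(author N) = 0.75·0.2161 / (0.75·0.2161 + 0.8·0.7839) ≈ 0.2054

0.205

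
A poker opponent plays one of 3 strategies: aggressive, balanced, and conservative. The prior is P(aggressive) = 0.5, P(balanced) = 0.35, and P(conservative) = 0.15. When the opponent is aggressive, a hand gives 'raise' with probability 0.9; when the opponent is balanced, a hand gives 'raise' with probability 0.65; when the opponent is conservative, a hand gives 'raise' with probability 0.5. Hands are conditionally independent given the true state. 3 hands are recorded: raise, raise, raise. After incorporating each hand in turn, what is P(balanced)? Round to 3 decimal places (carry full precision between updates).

0.201

Each posterior becomes the prior for the next update.
After 'raise': normaliser = 0.9·0.5000 + 0.65·0.3500 + 0.5·0.1500; P(aggressive) ≈ 0.5980, P(balanced) ≈ 0.3023, P(conservative) ≈ 0.0997
After 'raise': normaliser = 0.9·0.5980 + 0.65·0.3023 + 0.5·0.0997; P(aggressive) ≈ 0.6860, P(balanced) ≈ 0.2505, P(conservative) ≈ 0.0635
After 'raise': normaliser = 0.9·0.6860 + 0.65·0.2505 + 0.5·0.0635; P(aggressive) ≈ 0.7604, P(balanced) ≈ 0.2005, P(conservative) ≈ 0.0391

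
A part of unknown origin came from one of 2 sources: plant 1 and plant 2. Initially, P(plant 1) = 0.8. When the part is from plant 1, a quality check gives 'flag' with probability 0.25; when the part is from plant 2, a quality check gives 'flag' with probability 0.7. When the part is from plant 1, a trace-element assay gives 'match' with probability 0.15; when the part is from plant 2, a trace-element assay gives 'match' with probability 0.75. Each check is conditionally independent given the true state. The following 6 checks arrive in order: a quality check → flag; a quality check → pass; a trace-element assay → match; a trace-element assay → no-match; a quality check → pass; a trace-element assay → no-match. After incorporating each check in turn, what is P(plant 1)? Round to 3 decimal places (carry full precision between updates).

0.954

After a quality check='flag': P(plant 1) = 0.25·0.8000 / (0.25·0.8000 + 0.7·0.2000) ≈ 0.5882
After a quality check='pass': P(plant 1) = 0.75·0.5882 / (0.75·0.5882 + 0.3·0.4118) ≈ 0.7812
After a trace-element assay='match': P(plant 1) = 0.15·0.7812 / (0.15·0.7812 + 0.75·0.2188) ≈ 0.4167
After a trace-element assay='no-match': P(plant 1) = 0.85·0.4167 / (0.85·0.4167 + 0.25·0.5833) ≈ 0.7083
After a quality check='pass': P(plant 1) = 0.75·0.7083 / (0.75·0.7083 + 0.3·0.2917) ≈ 0.8586
After a trace-element assay='no-match': P(plant 1) = 0.85·0.8586 / (0.85·0.8586 + 0.25·0.1414) ≈ 0.9538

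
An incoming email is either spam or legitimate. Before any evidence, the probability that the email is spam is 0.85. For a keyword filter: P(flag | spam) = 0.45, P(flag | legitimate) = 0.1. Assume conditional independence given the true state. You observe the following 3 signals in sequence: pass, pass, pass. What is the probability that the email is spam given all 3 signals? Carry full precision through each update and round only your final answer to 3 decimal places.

After 'pass': P(spam) = 0.55·0.8500 / (0.55·0.8500 + 0.9·0.1500) ≈ 0.7759
After 'pass': P(spam) = 0.55·0.7759 / (0.55·0.7759 + 0.9·0.2241) ≈ 0.6791
After 'pass': P(spam) = 0.55·0.6791 / (0.55·0.6791 + 0.9·0.3209) ≈ 0.5639

0.564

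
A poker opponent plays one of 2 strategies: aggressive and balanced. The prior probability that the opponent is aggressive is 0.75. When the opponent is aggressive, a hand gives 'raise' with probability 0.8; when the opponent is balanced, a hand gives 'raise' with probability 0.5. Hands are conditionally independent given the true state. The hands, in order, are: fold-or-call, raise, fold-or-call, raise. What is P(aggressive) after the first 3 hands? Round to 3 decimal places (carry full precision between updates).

After 'fold-or-call': P(aggressive) = 0.2·0.7500 / (0.2·0.7500 + 0.5·0.2500) ≈ 0.5455
After 'raise': P(aggressive) = 0.8·0.5455 / (0.8·0.5455 + 0.5·0.4545) ≈ 0.6575
After 'fold-or-call': P(aggressive) = 0.2·0.6575 / (0.2·0.6575 + 0.5·0.3425) ≈ 0.4344

0.434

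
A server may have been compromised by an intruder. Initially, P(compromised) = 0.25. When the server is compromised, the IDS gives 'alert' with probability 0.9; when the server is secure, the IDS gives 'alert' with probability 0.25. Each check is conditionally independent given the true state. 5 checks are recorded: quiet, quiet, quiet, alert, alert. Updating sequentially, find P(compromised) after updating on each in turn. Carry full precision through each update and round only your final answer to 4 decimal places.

After 'quiet': P(compromised) = 0.1·0.2500 / (0.1·0.2500 + 0.75·0.7500) ≈ 0.0426
After 'quiet': P(compromised) = 0.1·0.0426 / (0.1·0.0426 + 0.75·0.9574) ≈ 0.0059
After 'quiet': P(compromised) = 0.1·0.0059 / (0.1·0.0059 + 0.75·0.9941) ≈ 0.0008
After 'alert': P(compromised) = 0.9·0.0008 / (0.9·0.0008 + 0.25·0.9992) ≈ 0.0028
After 'alert': P(compromised) = 0.9·0.0028 / (0.9·0.0028 + 0.25·0.9972) ≈ 0.0101

0.0101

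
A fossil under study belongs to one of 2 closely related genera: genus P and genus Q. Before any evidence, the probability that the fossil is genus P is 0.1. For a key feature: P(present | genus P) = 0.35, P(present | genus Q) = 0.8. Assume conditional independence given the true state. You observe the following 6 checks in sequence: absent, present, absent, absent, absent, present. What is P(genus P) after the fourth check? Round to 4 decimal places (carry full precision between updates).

0.6253

Each posterior becomes the prior for the next update.
After 'absent': P(genus P) = 0.65·0.1000 / (0.65·0.1000 + 0.2·0.9000) ≈ 0.2653
After 'present': P(genus P) = 0.35·0.2653 / (0.35·0.2653 + 0.8·0.7347) ≈ 0.1364
After 'absent': P(genus P) = 0.65·0.1364 / (0.65·0.1364 + 0.2·0.8636) ≈ 0.3393
After 'absent': P(genus P) = 0.65·0.3393 / (0.65·0.3393 + 0.2·0.6607) ≈ 0.6253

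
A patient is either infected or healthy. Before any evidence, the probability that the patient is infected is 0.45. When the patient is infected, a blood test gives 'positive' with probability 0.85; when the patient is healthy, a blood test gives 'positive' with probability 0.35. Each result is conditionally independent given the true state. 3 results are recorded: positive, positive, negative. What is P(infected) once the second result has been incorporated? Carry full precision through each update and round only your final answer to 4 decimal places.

After 'positive': P(infected) = 0.85·0.4500 / (0.85·0.4500 + 0.35·0.5500) ≈ 0.6652
After 'positive': P(infected) = 0.85·0.6652 / (0.85·0.6652 + 0.35·0.3348) ≈ 0.8283

0.8283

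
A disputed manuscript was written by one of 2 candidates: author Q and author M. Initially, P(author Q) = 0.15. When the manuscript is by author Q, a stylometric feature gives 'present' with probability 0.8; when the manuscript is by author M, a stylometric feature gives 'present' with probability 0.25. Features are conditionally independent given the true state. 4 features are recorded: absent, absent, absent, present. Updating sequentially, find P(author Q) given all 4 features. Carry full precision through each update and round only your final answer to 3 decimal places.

After 'absent': P(author Q) = 0.2·0.1500 / (0.2·0.1500 + 0.75·0.8500) ≈ 0.0449
After 'absent': P(author Q) = 0.2·0.0449 / (0.2·0.0449 + 0.75·0.9551) ≈ 0.0124
After 'absent': P(author Q) = 0.2·0.0124 / (0.2·0.0124 + 0.75·0.9876) ≈ 0.0033
After 'present': P(author Q) = 0.8·0.0033 / (0.8·0.0033 + 0.25·0.9967) ≈ 0.0106

0.011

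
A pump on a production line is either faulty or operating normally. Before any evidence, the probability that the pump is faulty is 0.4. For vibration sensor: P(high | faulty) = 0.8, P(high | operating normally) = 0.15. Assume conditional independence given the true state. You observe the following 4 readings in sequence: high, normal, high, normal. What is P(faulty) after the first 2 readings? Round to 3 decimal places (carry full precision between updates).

Apply Bayes' rule sequentially, carrying P(faulty) forward.
After 'high': P(faulty) = 0.8·0.4000 / (0.8·0.4000 + 0.15·0.6000) ≈ 0.7805
After 'normal': P(faulty) = 0.2·0.7805 / (0.2·0.7805 + 0.85·0.2195) ≈ 0.4555

0.456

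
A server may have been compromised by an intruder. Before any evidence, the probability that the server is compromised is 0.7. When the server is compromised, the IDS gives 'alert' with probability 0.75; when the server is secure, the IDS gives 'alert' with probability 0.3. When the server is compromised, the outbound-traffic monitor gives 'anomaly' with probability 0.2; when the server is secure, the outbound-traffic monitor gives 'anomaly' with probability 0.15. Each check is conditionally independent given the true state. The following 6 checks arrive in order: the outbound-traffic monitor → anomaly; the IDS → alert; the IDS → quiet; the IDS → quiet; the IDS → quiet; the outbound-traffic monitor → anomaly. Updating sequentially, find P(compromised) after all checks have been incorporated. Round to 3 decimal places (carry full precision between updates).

Each posterior becomes the prior for the next update.
After the outbound-traffic monitor='anomaly': P(compromised) = 0.2·0.7000 / (0.2·0.7000 + 0.15·0.3000) ≈ 0.7568
After the IDS='alert': P(compromised) = 0.75·0.7568 / (0.75·0.7568 + 0.3·0.2432) ≈ 0.8861
After the IDS='quiet': P(compromised) = 0.25·0.8861 / (0.25·0.8861 + 0.7·0.1139) ≈ 0.7353
After the IDS='quiet': P(compromised) = 0.25·0.7353 / (0.25·0.7353 + 0.7·0.2647) ≈ 0.4980
After the IDS='quiet': P(compromised) = 0.25·0.4980 / (0.25·0.4980 + 0.7·0.5020) ≈ 0.2616
After the outbound-traffic monitor='anomaly': P(compromised) = 0.2·0.2616 / (0.2·0.2616 + 0.15·0.7384) ≈ 0.3208

0.321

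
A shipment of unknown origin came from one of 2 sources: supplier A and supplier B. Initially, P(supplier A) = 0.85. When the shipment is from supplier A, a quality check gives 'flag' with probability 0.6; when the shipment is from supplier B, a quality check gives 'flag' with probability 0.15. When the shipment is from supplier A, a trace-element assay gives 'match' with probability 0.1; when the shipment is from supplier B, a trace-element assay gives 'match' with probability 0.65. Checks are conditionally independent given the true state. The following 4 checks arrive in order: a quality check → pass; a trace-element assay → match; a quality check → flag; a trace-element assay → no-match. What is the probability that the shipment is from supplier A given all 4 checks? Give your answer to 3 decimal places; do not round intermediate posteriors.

0.808

After a quality check='pass': P(supplier A) = 0.4·0.8500 / (0.4·0.8500 + 0.85·0.1500) ≈ 0.7273
After a trace-element assay='match': P(supplier A) = 0.1·0.7273 / (0.1·0.7273 + 0.65·0.2727) ≈ 0.2909
After a quality check='flag': P(supplier A) = 0.6·0.2909 / (0.6·0.2909 + 0.15·0.7091) ≈ 0.6214
After a trace-element assay='no-match': P(supplier A) = 0.9·0.6214 / (0.9·0.6214 + 0.35·0.3786) ≈ 0.8084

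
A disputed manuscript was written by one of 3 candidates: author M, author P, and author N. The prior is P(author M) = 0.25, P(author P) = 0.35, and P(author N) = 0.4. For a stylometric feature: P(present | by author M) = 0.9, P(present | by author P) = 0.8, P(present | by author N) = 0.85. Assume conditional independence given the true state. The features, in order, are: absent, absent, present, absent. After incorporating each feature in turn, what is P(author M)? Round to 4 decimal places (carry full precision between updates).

0.0623

Each posterior becomes the prior for the next update.
After 'absent': normaliser = 0.1·0.2500 + 0.2·0.3500 + 0.15·0.4000; P(author M) ≈ 0.1613, P(author P) ≈ 0.4516, P(author N) ≈ 0.3871
After 'absent': normaliser = 0.1·0.1613 + 0.2·0.4516 + 0.15·0.3871; P(author M) ≈ 0.0980, P(author P) ≈ 0.5490, P(author N) ≈ 0.3529
After 'present': normaliser = 0.9·0.0980 + 0.8·0.5490 + 0.85·0.3529; P(author M) ≈ 0.1066, P(author P) ≈ 0.5308, P(author N) ≈ 0.3626
After 'absent': normaliser = 0.1·0.1066 + 0.2·0.5308 + 0.15·0.3626; P(author M) ≈ 0.0623, P(author P) ≈ 0.6201, P(author N) ≈ 0.3176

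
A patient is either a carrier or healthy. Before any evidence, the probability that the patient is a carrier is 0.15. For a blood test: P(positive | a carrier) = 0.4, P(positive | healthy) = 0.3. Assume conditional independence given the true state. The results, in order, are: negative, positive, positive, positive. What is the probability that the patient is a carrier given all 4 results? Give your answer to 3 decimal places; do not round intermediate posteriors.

0.264

After 'negative': P(carrier) = 0.6·0.1500 / (0.6·0.1500 + 0.7·0.8500) ≈ 0.1314
After 'positive': P(carrier) = 0.4·0.1314 / (0.4·0.1314 + 0.3·0.8686) ≈ 0.1678
After 'positive': P(carrier) = 0.4·0.1678 / (0.4·0.1678 + 0.3·0.8322) ≈ 0.2119
After 'positive': P(carrier) = 0.4·0.2119 / (0.4·0.2119 + 0.3·0.7881) ≈ 0.2639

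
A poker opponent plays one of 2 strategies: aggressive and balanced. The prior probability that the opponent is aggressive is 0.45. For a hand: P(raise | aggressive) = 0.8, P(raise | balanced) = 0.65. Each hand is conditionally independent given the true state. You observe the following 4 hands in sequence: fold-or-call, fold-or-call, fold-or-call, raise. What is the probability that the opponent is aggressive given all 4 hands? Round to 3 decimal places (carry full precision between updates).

0.158

Each posterior becomes the prior for the next update.
After 'fold-or-call': P(aggressive) = 0.2·0.4500 / (0.2·0.4500 + 0.35·0.5500) ≈ 0.3186
After 'fold-or-call': P(aggressive) = 0.2·0.3186 / (0.2·0.3186 + 0.35·0.6814) ≈ 0.2108
After 'fold-or-call': P(aggressive) = 0.2·0.2108 / (0.2·0.2108 + 0.35·0.7892) ≈ 0.1324
After 'raise': P(aggressive) = 0.8·0.1324 / (0.8·0.1324 + 0.65·0.8676) ≈ 0.1582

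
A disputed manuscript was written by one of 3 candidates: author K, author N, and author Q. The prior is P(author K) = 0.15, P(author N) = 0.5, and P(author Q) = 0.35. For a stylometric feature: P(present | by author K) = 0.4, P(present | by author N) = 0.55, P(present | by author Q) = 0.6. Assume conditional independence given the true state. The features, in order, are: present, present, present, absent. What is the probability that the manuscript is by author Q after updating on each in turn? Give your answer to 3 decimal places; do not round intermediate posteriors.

After 'present': normaliser = 0.4·0.1500 + 0.55·0.5000 + 0.6·0.3500; P(author K) ≈ 0.1101, P(author N) ≈ 0.5046, P(author Q) ≈ 0.3853
After 'present': normaliser = 0.4·0.1101 + 0.55·0.5046 + 0.6·0.3853; P(author K) ≈ 0.0797, P(author N) ≈ 0.5021, P(author Q) ≈ 0.4183
After 'present': normaliser = 0.4·0.0797 + 0.55·0.5021 + 0.6·0.4183; P(author K) ≈ 0.0570, P(author N) ≈ 0.4940, P(author Q) ≈ 0.4490
After 'absent': normaliser = 0.6·0.0570 + 0.45·0.4940 + 0.4·0.4490; P(author K) ≈ 0.0784, P(author N) ≈ 0.5098, P(author Q) ≈ 0.4118

0.412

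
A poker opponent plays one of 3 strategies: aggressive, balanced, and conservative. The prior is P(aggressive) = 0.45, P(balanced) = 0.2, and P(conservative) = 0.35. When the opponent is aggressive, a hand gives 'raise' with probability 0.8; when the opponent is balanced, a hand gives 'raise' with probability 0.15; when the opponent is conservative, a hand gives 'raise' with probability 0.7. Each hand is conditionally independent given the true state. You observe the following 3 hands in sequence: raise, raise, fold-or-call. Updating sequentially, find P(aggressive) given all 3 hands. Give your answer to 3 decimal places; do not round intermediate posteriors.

0.510

After 'raise': normaliser = 0.8·0.4500 + 0.15·0.2000 + 0.7·0.3500; P(aggressive) ≈ 0.5669, P(balanced) ≈ 0.0472, P(conservative) ≈ 0.3858
After 'raise': normaliser = 0.8·0.5669 + 0.15·0.0472 + 0.7·0.3858; P(aggressive) ≈ 0.6207, P(balanced) ≈ 0.0097, P(conservative) ≈ 0.3696
After 'fold-or-call': normaliser = 0.2·0.6207 + 0.85·0.0097 + 0.3·0.3696; P(aggressive) ≈ 0.5103, P(balanced) ≈ 0.0339, P(conservative) ≈ 0.4558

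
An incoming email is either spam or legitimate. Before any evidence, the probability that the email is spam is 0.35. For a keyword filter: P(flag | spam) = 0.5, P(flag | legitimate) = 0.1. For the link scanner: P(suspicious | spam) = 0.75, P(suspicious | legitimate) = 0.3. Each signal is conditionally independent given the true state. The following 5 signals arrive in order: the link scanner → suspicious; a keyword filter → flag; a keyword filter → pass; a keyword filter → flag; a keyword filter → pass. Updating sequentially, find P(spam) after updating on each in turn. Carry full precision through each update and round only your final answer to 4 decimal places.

Apply Bayes' rule sequentially, carrying P(spam) forward.
After the link scanner='suspicious': P(spam) = 0.75·0.3500 / (0.75·0.3500 + 0.3·0.6500) ≈ 0.5738
After a keyword filter='flag': P(spam) = 0.5·0.5738 / (0.5·0.5738 + 0.1·0.4262) ≈ 0.8706
After a keyword filter='pass': P(spam) = 0.5·0.8706 / (0.5·0.8706 + 0.9·0.1294) ≈ 0.7890
After a keyword filter='flag': P(spam) = 0.5·0.7890 / (0.5·0.7890 + 0.1·0.2110) ≈ 0.9492
After a keyword filter='pass': P(spam) = 0.5·0.9492 / (0.5·0.9492 + 0.9·0.0508) ≈ 0.9122

0.9122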